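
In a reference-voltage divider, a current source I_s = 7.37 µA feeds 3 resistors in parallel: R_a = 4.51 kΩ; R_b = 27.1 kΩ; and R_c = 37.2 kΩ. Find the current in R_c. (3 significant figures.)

I ≈ 0.694 µA

Conductances: ΣG = 1/4.51 + 1/27.1 + 1/37.2 = 0.2855 (1/kΩ).
R_c takes the fraction G_k/ΣG = 0.02688/0.2855 = 0.09415, so I = 7.37 × 0.09415 = 0.6939 µA.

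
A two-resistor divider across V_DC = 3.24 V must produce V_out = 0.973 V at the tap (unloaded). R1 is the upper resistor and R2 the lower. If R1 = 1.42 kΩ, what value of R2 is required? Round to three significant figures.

R2 ≈ 0.609 kΩ

Required fraction k = V_out/V_DC = 0.3003.
So R2 = R1 · V_out/(V_DC − V_out) = 1.42 × 0.973/(3.24 − 0.973) = 1.42 × 0.4292 = 0.6095 kΩ.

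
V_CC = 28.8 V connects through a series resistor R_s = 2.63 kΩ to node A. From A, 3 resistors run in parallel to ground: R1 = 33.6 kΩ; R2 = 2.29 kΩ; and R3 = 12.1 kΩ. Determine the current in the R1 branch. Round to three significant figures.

Equivalent of the parallel group: R_p = 1.821 kΩ.
Node voltage V_A = V_CC · R_p/(R_s + R_p) = 28.8 × 0.4091 = 11.78 V.
I(R1) = V_A / R1 = 11.78/33.6 = 0.3507 mA.

I ≈ 0.351 mA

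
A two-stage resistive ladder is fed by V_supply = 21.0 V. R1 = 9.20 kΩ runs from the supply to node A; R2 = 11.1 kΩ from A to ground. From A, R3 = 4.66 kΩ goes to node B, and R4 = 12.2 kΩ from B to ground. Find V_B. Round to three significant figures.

Looking into the second stage from A: R3 + R4 = 16.86 kΩ appears in parallel with R2.
Effective lower resistance at A: R2 ‖ 16.86 = 6.693 kΩ.
So V_A = 21.0 × 0.4211 = 8.844 V.
Stage 2 is unloaded, so V_B = V_A · R4/(R3+R4) = 8.844 × 12.2/16.86 = 6.400 V.

V_B ≈ 6.40 V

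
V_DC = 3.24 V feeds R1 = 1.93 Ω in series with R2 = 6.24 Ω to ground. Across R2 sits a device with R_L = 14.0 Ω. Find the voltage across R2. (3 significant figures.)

First combine the lower leg with the load: R2 ‖ R_L = 4.316 Ω.
Now apply the divider: V_out = 3.24 × 0.6910 = 2.239 V.

V_out ≈ 2.24 V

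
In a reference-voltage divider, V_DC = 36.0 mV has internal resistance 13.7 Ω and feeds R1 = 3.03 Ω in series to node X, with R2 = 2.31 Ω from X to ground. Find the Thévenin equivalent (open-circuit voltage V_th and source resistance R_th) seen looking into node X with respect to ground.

V_th ≈ 4.37 mV, R_th ≈ 2.03 Ω

R1' = 13.7 + 3.03 = 16.73 Ω (source resistance + R1).
With X open, the divider is unloaded: V_th = 36.0 × 2.31/19.04 = 4.368 mV.
Zeroing V_DC shorts the top of R1' to ground, so R_th = R1' ‖ R2 = 2.030 Ω.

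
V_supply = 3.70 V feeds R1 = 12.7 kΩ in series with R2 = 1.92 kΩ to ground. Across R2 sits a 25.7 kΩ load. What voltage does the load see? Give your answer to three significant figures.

The load sits in parallel with R2, giving an effective lower resistance R2' = R2·R_L/(R2+R_L) = 1.787 kΩ.
Voltage divider with the loaded lower leg: V_out = 3.70 × 1.787/(12.7 + 1.787) = 3.70 × 0.1233 = 0.4563 V.

V_out ≈ 0.456 V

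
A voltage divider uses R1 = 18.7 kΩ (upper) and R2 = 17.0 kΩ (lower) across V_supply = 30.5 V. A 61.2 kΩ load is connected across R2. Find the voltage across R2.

R2 ‖ R_L = (17.0 × 61.2)/(17.0 + 61.2) = 13.30 kΩ.
Then V_out = V_supply · R2'/(R1 + R2') = 30.5 × 13.30/32.00 = 12.68 V.

V_out ≈ 12.7 V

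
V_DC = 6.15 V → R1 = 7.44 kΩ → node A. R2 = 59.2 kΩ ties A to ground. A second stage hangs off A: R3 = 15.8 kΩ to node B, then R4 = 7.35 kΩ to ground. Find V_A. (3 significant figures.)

Node A sees R2 in parallel with the series input of stage 2, R3 + R4 = 23.15 kΩ.
R2 ‖ (R3+R4) = 16.64 kΩ.
V_A = 6.15 × 16.64/(7.44 + 16.64) = 4.250 V.

V_A ≈ 4.25 V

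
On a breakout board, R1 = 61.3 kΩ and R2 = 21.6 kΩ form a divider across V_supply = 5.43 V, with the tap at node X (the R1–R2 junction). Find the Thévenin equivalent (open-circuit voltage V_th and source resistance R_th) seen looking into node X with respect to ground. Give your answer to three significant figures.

V_th ≈ 1.41 V, R_th ≈ 16.0 kΩ

Open-circuit (no load on X): V_th = V_supply · R2/(R1 + R2) = 5.43 × 21.6/(61.30 + 21.6) = 1.415 V.
With V_supply suppressed (replaced by a short), R_th = R1 ‖ R2 = (61.30 × 21.6)/(61.30 + 21.6) = 15.97 kΩ.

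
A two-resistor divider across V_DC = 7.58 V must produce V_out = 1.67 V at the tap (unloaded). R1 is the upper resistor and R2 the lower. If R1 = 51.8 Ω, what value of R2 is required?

R2 ≈ 14.6 Ω

Required fraction k = V_out/V_DC = 0.2203.
R2 = R1 · 0.2203/(1 − 0.2203) = 14.64 Ω.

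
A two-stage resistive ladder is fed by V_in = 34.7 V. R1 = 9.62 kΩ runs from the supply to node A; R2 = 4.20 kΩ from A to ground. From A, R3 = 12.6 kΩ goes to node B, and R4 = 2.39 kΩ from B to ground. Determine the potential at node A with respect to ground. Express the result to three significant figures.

V_A ≈ 8.82 V

Node A sees R2 in parallel with the series input of stage 2, R3 + R4 = 14.99 kΩ.
R2 ‖ (R3+R4) = 3.281 kΩ.
So V_A = 34.7 × 0.2543 = 8.824 V.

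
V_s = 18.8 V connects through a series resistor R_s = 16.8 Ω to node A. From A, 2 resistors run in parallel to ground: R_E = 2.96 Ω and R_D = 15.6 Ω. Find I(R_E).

I ≈ 0.819 A

Combine the parallel branches: R_p = (1/2.96 + 1/15.6)⁻¹ = 2.488 Ω.
V_A by voltage divider: V_A = 18.8 × 2.488/(16.8 + 2.488) = 2.425 V.
Branch current I = V_A/R_E = 2.425/2.96 = 0.8193 A.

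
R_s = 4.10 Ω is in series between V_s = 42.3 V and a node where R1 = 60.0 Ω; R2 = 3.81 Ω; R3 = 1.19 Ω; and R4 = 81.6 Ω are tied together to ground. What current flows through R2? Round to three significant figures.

Parallel bank: R_p = 1/(1/60.0 + 1/3.81 + 1/1.19 + 1/81.6) = 0.8836 Ω.
V_A by voltage divider: V_A = 42.3 × 0.8836/(4.10 + 0.8836) = 7.500 V.
Branch current I = V_A/R2 = 7.500/3.81 = 1.968 A.

I ≈ 1.97 A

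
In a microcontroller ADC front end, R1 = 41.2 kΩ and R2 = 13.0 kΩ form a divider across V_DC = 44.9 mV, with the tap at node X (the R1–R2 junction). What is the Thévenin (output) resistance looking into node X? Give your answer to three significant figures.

R_th ≈ 9.88 kΩ

Zeroing V_DC shorts the top of R1 to ground, so R_th = R1 ‖ R2 = 9.882 kΩ.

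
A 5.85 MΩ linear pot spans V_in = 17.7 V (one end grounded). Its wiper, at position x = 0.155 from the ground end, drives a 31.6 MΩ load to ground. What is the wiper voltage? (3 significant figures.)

V_out ≈ 2.68 V

Lower segment x·R_p = 0.9067 MΩ; upper segment (1−x)·R_p = 4.943 MΩ.
(x·R_p) ‖ R_L = 0.8815 MΩ.
V_out = 17.7 × 0.8815/(4.943 + 0.8815) = 2.679 V.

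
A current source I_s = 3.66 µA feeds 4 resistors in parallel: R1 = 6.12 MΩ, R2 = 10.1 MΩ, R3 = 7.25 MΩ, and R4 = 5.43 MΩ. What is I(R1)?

Total conductance ΣG = 1/6.12 + 1/10.1 + 1/7.25 + 1/5.43 = 0.5845 (units of 1/MΩ).
By the current-divider rule, I = I_s · G_k/ΣG = 3.66 × 0.2796 = 1.023 µA.

I ≈ 1.02 µA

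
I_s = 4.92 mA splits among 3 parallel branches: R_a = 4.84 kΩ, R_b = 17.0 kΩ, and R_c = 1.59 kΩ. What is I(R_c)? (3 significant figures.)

Total conductance ΣG = 1/4.84 + 1/17.0 + 1/1.59 = 0.8944 (units of 1/kΩ).
Current divider: I(R_c) = I_s · G_k/ΣG = 4.92 × (0.6289/0.8944) = 4.92 × 0.7032 = 3.460 mA.

I ≈ 3.46 mA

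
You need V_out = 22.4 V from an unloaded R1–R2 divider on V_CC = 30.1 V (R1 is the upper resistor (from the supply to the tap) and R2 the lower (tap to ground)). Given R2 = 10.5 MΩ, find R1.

The divider ratio is R2/(R1+R2) = 22.4/30.1 = 0.7442.
Rearranging, R1 = R2·(1−k)/k = 10.5 × 0.3438 = 3.609 MΩ.

R1 ≈ 3.61 MΩ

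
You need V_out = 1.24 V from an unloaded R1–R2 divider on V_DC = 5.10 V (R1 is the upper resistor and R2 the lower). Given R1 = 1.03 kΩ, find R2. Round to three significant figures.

The divider ratio is R2/(R1+R2) = 1.24/5.10 = 0.2431.
So R2 = R1 · V_out/(V_DC − V_out) = 1.03 × 1.24/(5.10 − 1.24) = 1.03 × 0.3212 = 0.3309 kΩ.

R2 ≈ 0.331 kΩ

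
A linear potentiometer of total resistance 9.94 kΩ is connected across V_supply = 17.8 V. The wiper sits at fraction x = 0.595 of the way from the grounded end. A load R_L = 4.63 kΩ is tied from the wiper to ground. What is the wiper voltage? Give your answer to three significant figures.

Split the track: R_lower = x·R_p = 5.914 kΩ, R_upper = (1−x)·R_p = 4.026 kΩ.
(x·R_p) ‖ R_L = 2.597 kΩ.
Then V_out = V_supply · 2.597/(4.026 + 2.597) = 6.980 V.

V_out ≈ 6.98 V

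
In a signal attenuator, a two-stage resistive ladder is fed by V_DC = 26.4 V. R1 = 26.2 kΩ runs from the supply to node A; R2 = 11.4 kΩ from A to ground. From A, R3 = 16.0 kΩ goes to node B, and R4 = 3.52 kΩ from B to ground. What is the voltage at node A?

The second stage (R3 + R4 = 19.52 kΩ) loads node A in parallel with R2.
R2 ‖ (R3+R4) = 7.197 kΩ.
So V_A = 26.4 × 0.2155 = 5.689 V.

V_A ≈ 5.69 V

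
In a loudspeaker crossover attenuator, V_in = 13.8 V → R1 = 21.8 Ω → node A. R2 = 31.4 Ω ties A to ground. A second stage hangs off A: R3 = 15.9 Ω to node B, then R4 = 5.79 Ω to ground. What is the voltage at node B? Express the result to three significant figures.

Node A sees R2 in parallel with the series input of stage 2, R3 + R4 = 21.69 Ω.
R2 ‖ (R3+R4) = 12.83 Ω.
First divider: V_A = V_in · 12.83/(21.8 + 12.83) = 5.112 V.
V_B = V_A × 0.2669 = 1.365 V.

V_B ≈ 1.36 V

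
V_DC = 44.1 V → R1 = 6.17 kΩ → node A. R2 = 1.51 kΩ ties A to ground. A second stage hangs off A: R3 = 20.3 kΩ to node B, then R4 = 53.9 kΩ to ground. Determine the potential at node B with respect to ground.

The second stage (R3 + R4 = 74.20 kΩ) loads node A in parallel with R2.
Effective lower resistance at A: R2 ‖ 74.20 = 1.480 kΩ.
So V_A = 44.1 × 0.1935 = 8.531 V.
Then the unloaded second divider: V_B = V_A × R4/(R3+R4) = 8.531 × 0.7264 = 6.197 V.

V_B ≈ 6.20 V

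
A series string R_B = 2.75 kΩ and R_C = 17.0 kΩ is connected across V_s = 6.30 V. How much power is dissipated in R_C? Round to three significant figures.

Series current I = V_s/ΣR = 6.30/19.75 = 0.3190 mA.
V(R_C) = I·R = 5.423 V; P = V·I = 5.423 × 0.3190 = 1.730 mW.

P ≈ 1.73 mW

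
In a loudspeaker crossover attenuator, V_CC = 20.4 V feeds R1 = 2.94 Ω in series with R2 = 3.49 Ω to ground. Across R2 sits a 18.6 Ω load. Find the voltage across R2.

R2 ‖ R_L = (3.49 × 18.6)/(3.49 + 18.6) = 2.939 Ω.
Voltage divider with the loaded lower leg: V_out = 20.4 × 2.939/(2.94 + 2.939) = 20.4 × 0.4999 = 10.20 V.
(Unloaded it would be 11.1 V; the load pulls it down.)

V_out ≈ 10.2 V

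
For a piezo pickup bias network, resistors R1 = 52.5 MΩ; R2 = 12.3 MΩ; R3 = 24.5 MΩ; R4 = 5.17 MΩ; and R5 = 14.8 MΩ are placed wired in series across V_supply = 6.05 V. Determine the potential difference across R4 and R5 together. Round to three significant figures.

Series total: ΣR = 52.5 + 12.3 + 24.5 + 5.17 + 14.8 = 109.3 MΩ.
R_{R4..R5} = 5.17 + 14.8 = 19.97 MΩ.
V = V_supply · R/ΣR = 6.05 × 0.1828 = 1.106 V.

V ≈ 1.11 V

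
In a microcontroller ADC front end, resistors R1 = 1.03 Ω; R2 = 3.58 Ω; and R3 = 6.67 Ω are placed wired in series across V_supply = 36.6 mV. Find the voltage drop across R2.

V ≈ 11.6 mV

Total series resistance ΣR = 1.03 + 3.58 + 6.67 = 11.28 Ω.
V = V_supply · R/ΣR = 36.6 × 0.3174 = 11.62 mV.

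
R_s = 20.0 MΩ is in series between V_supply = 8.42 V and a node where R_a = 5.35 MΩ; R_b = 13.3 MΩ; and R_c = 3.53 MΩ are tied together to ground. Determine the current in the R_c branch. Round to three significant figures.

Equivalent of the parallel group: R_p = 1.834 MΩ.
V_A by voltage divider: V_A = 8.42 × 1.834/(20.0 + 1.834) = 0.7071 V.
I(R_c) = V_A / R_c = 0.7071/3.53 = 0.2003 µA.

I ≈ 0.200 µA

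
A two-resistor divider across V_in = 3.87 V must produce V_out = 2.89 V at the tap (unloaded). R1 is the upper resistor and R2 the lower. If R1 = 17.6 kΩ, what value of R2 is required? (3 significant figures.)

R2 ≈ 51.9 kΩ

V_out/V_in = R2/(R1+R2) = 0.7468.
R2 = R1 · 0.7468/(1 − 0.7468) = 51.90 kΩ.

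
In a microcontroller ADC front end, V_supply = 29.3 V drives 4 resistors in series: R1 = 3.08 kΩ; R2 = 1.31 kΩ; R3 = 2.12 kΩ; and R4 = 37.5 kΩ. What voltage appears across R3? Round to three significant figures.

Series total: ΣR = 3.08 + 1.31 + 2.12 + 37.5 = 44.01 kΩ.
Voltage divider: V = V_supply · (2.120 / 44.01) = 29.3 × 0.04817 = 1.411 V.

V ≈ 1.41 V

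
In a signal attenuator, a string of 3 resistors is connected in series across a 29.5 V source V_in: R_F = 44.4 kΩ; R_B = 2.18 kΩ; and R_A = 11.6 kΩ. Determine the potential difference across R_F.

Total series resistance ΣR = 44.4 + 2.18 + 11.6 = 58.18 kΩ.
V = V_in · R/ΣR = 29.5 × 0.7631 = 22.51 V.

V ≈ 22.5 V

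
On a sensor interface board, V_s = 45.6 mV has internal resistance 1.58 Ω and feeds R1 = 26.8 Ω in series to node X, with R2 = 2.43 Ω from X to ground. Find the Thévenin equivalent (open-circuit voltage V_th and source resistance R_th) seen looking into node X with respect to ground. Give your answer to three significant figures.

V_th ≈ 3.60 mV, R_th ≈ 2.24 Ω

R1' = 1.58 + 26.8 = 28.38 Ω (source resistance + R1).
Open-circuit (no load on X): V_th = V_s · R2/(R1' + R2) = 45.6 × 2.43/(28.38 + 2.43) = 3.596 mV.
With V_s suppressed (replaced by a short), R_th = R1' ‖ R2 = (28.38 × 2.43)/(28.38 + 2.43) = 2.238 Ω.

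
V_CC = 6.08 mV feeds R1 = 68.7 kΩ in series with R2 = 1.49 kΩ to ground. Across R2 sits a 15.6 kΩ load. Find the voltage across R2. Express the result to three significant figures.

V_out ≈ 0.118 mV

The load sits in parallel with R2, giving an effective lower resistance R2' = R2·R_L/(R2+R_L) = 1.360 kΩ.
Voltage divider with the loaded lower leg: V_out = 6.08 × 1.360/(68.7 + 1.360) = 6.08 × 0.01941 = 0.1180 mV.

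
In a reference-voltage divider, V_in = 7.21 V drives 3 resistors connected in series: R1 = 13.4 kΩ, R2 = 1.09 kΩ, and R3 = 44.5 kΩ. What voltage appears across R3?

Total series resistance ΣR = 13.4 + 1.09 + 44.5 = 58.99 kΩ.
By the voltage-divider rule, V = 7.21 × 44.50/58.99 = 5.439 V.

V ≈ 5.44 V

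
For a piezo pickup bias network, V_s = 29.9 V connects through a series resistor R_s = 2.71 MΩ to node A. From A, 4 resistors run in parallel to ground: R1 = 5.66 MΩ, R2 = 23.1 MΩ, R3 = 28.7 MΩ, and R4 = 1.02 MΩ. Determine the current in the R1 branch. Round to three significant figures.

Parallel bank: R_p = 1/(1/5.66 + 1/23.1 + 1/28.7 + 1/1.02) = 0.8096 MΩ.
Node voltage V_A = V_s · R_p/(R_s + R_p) = 29.9 × 0.2300 = 6.878 V.
Branch current I = V_A/R1 = 6.878/5.66 = 1.215 µA.
(Equivalently: I_total = 8.495 µA, then current-divider fraction G_k/ΣG = 0.1430.)

I ≈ 1.22 µA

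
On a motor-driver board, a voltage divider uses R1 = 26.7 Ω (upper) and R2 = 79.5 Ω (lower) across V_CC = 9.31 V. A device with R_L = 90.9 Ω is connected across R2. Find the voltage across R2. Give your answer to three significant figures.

V_out ≈ 5.71 V

First combine the lower leg with the load: R2 ‖ R_L = 42.41 Ω.
Now apply the divider: V_out = 9.31 × 0.6137 = 5.713 V.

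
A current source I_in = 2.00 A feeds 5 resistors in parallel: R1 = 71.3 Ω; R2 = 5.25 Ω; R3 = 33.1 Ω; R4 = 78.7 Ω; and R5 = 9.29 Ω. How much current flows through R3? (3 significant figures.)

I ≈ 0.170 A

Total conductance ΣG = 1/71.3 + 1/5.25 + 1/33.1 + 1/78.7 + 1/9.29 = 0.3551 (units of 1/Ω).
Current divider: I(R3) = I_in · G_k/ΣG = 2.00 × (0.03021/0.3551) = 2.00 × 0.08509 = 0.1702 A.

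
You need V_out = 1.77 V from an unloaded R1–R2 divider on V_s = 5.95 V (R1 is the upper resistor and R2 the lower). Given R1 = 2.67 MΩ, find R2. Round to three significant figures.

R2 ≈ 1.13 MΩ

The divider ratio is R2/(R1+R2) = 1.77/5.95 = 0.2975.
So R2 = R1 · V_out/(V_s − V_out) = 2.67 × 1.77/(5.95 − 1.77) = 2.67 × 0.4234 = 1.131 MΩ.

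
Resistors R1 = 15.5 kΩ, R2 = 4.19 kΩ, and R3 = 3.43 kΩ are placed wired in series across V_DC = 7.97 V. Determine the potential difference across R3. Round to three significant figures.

V ≈ 1.18 V

ΣR = 15.5 + 4.19 + 3.43 = 23.12 kΩ.
V = V_DC · R/ΣR = 7.97 × 0.1484 = 1.182 V.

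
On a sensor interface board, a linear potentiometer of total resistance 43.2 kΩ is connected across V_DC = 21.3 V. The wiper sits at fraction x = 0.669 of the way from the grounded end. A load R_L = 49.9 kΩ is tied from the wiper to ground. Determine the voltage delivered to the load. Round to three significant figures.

V_out ≈ 12.0 V

The pot divides into 14.30 kΩ above the wiper and 28.90 kΩ below.
(x·R_p) ‖ R_L = 18.30 kΩ.
Then V_out = V_DC · 18.30/(14.30 + 18.30) = 11.96 V.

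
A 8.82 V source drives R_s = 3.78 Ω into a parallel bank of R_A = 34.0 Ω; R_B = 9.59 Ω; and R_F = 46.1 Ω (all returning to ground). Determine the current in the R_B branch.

I ≈ 0.579 A

Equivalent of the parallel group: R_p = 6.436 Ω.
V_A by voltage divider: V_A = 8.82 × 6.436/(3.78 + 6.436) = 5.556 V.
Branch current I = V_A/R_B = 5.556/9.59 = 0.5794 A.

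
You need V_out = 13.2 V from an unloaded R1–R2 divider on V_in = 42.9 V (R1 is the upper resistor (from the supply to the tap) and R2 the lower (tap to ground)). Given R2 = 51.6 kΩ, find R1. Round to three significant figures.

R1 ≈ 116 kΩ

The divider ratio is R2/(R1+R2) = 13.2/42.9 = 0.3077.
R1 = R2·(1/k − 1) = 51.6 × 2.250 = 116.1 kΩ.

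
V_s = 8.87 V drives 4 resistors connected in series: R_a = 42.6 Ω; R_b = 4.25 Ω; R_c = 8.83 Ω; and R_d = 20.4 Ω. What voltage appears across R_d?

V ≈ 2.38 V

ΣR = 42.6 + 4.25 + 8.83 + 20.4 = 76.08 Ω.
Voltage divider: V = V_s · (20.40 / 76.08) = 8.87 × 0.2681 = 2.378 V.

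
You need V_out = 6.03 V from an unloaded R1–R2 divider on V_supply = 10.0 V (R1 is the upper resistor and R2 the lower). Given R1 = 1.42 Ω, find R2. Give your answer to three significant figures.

R2 ≈ 2.16 Ω

The divider ratio is R2/(R1+R2) = 6.03/10.0 = 0.6030.
R2 = R1 · 0.6030/(1 − 0.6030) = 2.157 Ω.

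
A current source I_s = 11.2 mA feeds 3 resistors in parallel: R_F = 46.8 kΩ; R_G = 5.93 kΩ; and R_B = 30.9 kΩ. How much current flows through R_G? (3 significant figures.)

Conductances: ΣG = 1/46.8 + 1/5.93 + 1/30.9 = 0.2224 (1/kΩ).
By the current-divider rule, I = I_s · G_k/ΣG = 11.2 × 0.7584 = 8.494 mA.

I ≈ 8.49 mA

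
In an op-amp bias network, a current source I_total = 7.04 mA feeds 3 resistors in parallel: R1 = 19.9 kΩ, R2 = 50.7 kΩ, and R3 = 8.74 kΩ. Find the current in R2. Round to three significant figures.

I ≈ 0.753 mA

Total conductance ΣG = 1/19.9 + 1/50.7 + 1/8.74 = 0.1844 (units of 1/kΩ).
R2 takes the fraction G_k/ΣG = 0.01972/0.1844 = 0.1070, so I = 7.04 × 0.1070 = 0.7530 mA.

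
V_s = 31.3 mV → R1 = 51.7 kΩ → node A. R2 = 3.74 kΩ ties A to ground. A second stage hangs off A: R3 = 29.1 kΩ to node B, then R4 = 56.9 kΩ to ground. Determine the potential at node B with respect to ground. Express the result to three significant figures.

V_B ≈ 1.34 mV

The second stage (R3 + R4 = 86.00 kΩ) loads node A in parallel with R2.
Effective lower resistance at A: R2 ‖ 86.00 = 3.584 kΩ.
V_A = 31.3 × 3.584/(51.7 + 3.584) = 2.029 mV.
V_B = V_A × 0.6616 = 1.343 mV.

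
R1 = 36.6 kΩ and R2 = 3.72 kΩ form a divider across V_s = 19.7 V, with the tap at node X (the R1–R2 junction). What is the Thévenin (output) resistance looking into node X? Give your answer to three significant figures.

Looking into X with the source shorted: R_th = R1·R2/(R1+R2) = 36.60 × 3.72/40.32 = 3.377 kΩ.

R_th ≈ 3.38 kΩ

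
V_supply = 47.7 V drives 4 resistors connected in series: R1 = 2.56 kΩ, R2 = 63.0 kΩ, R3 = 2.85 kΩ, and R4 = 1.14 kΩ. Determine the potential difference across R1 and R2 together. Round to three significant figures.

V ≈ 45.0 V

Total series resistance ΣR = 2.56 + 63.0 + 2.85 + 1.14 = 69.55 kΩ.
R_{R1..R2} = 2.56 + 63.0 = 65.56 kΩ.
Voltage divider: V = V_supply · (65.56 / 69.55) = 47.7 × 0.9426 = 44.96 V.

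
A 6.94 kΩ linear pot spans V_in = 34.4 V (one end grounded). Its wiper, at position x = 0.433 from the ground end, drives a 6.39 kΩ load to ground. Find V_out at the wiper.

Split the track: R_lower = x·R_p = 3.005 kΩ, R_upper = (1−x)·R_p = 3.935 kΩ.
(x·R_p) ‖ R_L = 2.044 kΩ.
Then V_out = V_in · 2.044/(3.935 + 2.044) = 11.76 V.
(Unloaded: V_out = x·V_in = 14.9 V.)

V_out ≈ 11.8 V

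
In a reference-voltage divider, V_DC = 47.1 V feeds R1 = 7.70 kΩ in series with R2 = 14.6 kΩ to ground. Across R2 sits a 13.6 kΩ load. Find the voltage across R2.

First combine the lower leg with the load: R2 ‖ R_L = 7.041 kΩ.
Voltage divider with the loaded lower leg: V_out = 47.1 × 7.041/(7.70 + 7.041) = 47.1 × 0.4777 = 22.50 V.
(Unloaded it would be 30.8 V; the load pulls it down.)

V_out ≈ 22.5 V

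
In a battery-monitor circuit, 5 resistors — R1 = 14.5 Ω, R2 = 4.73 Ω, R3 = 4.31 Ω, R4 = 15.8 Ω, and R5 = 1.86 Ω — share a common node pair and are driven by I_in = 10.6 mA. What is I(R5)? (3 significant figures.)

Conductances: ΣG = 1/14.5 + 1/4.73 + 1/4.31 + 1/15.8 + 1/1.86 = 1.113 (1/Ω).
R5 takes the fraction G_k/ΣG = 0.5376/1.113 = 0.4829, so I = 10.6 × 0.4829 = 5.119 mA.

I ≈ 5.12 mA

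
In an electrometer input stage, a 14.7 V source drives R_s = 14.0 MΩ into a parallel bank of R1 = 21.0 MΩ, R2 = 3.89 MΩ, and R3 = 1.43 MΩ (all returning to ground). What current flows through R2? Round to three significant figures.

I ≈ 0.251 µA

Equivalent of the parallel group: R_p = 0.9960 MΩ.
V_A by voltage divider: V_A = 14.7 × 0.9960/(14.0 + 0.9960) = 0.9764 V.
I(R2) = V_A / R2 = 0.9764/3.89 = 0.2510 µA.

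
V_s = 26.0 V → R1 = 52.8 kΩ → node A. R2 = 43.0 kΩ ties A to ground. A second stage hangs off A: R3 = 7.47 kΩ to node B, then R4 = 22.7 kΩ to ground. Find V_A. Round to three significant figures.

V_A ≈ 6.54 V

The second stage (R3 + R4 = 30.17 kΩ) loads node A in parallel with R2.
R2 ‖ (R3+R4) = 17.73 kΩ.
So V_A = 26.0 × 0.2514 = 6.536 V.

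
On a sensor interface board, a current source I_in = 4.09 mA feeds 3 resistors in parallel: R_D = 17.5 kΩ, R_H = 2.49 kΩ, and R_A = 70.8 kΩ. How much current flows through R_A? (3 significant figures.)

Total conductance ΣG = 1/17.5 + 1/2.49 + 1/70.8 = 0.4729 (units of 1/kΩ).
By the current-divider rule, I = I_in · G_k/ΣG = 4.09 × 0.02987 = 0.1222 mA.

I ≈ 0.122 mA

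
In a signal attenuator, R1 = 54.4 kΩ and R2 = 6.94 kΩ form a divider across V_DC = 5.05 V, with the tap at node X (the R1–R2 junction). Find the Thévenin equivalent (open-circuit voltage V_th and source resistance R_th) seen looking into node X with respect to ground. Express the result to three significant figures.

Open-circuit (no load on X): V_th = V_DC · R2/(R1 + R2) = 5.05 × 6.94/(54.40 + 6.94) = 0.5714 V.
Zeroing V_DC shorts the top of R1 to ground, so R_th = R1 ‖ R2 = 6.155 kΩ.

V_th ≈ 0.571 V, R_th ≈ 6.15 kΩ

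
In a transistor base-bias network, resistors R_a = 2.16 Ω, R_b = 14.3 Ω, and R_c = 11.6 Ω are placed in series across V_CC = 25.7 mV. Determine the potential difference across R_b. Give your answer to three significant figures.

Total series resistance ΣR = 2.16 + 14.3 + 11.6 = 28.06 Ω.
V = V_CC · R/ΣR = 25.7 × 0.5096 = 13.10 mV.

V ≈ 13.1 mV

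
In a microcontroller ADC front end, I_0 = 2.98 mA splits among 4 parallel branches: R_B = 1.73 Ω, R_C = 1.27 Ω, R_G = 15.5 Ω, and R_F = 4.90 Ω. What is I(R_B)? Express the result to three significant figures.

I ≈ 1.05 mA

Conductances: ΣG = 1/1.73 + 1/1.27 + 1/15.5 + 1/4.90 = 1.634 (1/Ω).
Current divider: I(R_B) = I_0 · G_k/ΣG = 2.98 × (0.5780/1.634) = 2.98 × 0.3537 = 1.054 mA.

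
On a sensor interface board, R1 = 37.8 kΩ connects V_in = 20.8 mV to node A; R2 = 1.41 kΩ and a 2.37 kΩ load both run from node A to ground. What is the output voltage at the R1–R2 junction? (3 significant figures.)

V_out ≈ 0.475 mV

The load sits in parallel with R2, giving an effective lower resistance R2' = R2·R_L/(R2+R_L) = 0.8840 kΩ.
Then V_out = V_in · R2'/(R1 + R2') = 20.8 × 0.8840/38.68 = 0.4753 mV.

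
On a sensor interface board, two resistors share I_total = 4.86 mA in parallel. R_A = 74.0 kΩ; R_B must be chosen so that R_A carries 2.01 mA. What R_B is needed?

In a two-way split, I_A/I_total = R_B/(R_A + R_B).
With f = 0.4136, R_B = R_A · f/(1−f) = 74.0 × 0.7053 = 52.19 kΩ.

R_B ≈ 52.2 kΩ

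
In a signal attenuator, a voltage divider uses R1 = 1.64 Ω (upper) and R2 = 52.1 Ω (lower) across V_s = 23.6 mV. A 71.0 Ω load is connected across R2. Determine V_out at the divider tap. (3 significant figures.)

First combine the lower leg with the load: R2 ‖ R_L = 30.05 Ω.
Now apply the divider: V_out = 23.6 × 0.9482 = 22.38 mV.
(Unloaded it would be 22.9 mV; the load pulls it down.)

V_out ≈ 22.4 mV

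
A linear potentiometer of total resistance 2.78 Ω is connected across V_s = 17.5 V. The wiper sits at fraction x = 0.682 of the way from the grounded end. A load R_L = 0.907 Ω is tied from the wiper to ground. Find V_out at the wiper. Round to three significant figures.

Split the track: R_lower = x·R_p = 1.896 Ω, R_upper = (1−x)·R_p = 0.8840 Ω.
(x·R_p) ‖ R_L = 0.6135 Ω.
Loaded-divider output: V_out = 17.5 × 0.4097 = 7.169 V.

V_out ≈ 7.17 V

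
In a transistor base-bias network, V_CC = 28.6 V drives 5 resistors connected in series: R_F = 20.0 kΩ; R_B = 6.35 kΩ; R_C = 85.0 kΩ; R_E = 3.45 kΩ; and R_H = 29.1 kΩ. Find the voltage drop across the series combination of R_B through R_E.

V ≈ 18.8 V

Series total: ΣR = 20.0 + 6.35 + 85.0 + 3.45 + 29.1 = 143.9 kΩ.
R_{R_B..R_E} = 6.35 + 85.0 + 3.45 = 94.80 kΩ.
By the voltage-divider rule, V = 28.6 × 94.80/143.9 = 18.84 V.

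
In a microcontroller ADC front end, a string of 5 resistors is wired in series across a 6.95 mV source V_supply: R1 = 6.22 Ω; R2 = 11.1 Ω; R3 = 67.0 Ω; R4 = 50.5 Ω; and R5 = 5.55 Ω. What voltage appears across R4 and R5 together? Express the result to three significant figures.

Series total: ΣR = 6.22 + 11.1 + 67.0 + 50.5 + 5.55 = 140.4 Ω.
R_{R4..R5} = 50.5 + 5.55 = 56.05 Ω.
V = V_supply · R/ΣR = 6.95 × 0.3993 = 2.775 mV.

V ≈ 2.78 mV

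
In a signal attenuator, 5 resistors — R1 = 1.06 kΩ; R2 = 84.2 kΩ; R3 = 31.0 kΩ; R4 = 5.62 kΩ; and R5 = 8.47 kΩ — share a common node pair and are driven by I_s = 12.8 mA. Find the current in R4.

I ≈ 1.77 mA

Total conductance ΣG = 1/1.06 + 1/84.2 + 1/31.0 + 1/5.62 + 1/8.47 = 1.284 (units of 1/kΩ).
Current divider: I(R4) = I_s · G_k/ΣG = 12.8 × (0.1779/1.284) = 12.8 × 0.1386 = 1.774 mA.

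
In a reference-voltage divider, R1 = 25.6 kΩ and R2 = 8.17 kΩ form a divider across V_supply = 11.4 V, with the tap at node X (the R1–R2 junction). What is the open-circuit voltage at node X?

V_th ≈ 2.76 V

Open-circuit (no load on X): V_th = V_supply · R2/(R1 + R2) = 11.4 × 8.17/(25.60 + 8.17) = 2.758 V.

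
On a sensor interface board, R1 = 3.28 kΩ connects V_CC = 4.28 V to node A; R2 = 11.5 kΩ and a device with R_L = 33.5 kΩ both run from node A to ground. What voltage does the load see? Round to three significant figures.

The load sits in parallel with R2, giving an effective lower resistance R2' = R2·R_L/(R2+R_L) = 8.561 kΩ.
Now apply the divider: V_out = 4.28 × 0.7230 = 3.094 V.

V_out ≈ 3.09 V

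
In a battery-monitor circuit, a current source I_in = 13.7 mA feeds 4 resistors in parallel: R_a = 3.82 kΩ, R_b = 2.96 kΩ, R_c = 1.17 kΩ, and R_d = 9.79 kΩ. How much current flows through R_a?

Conductances: ΣG = 1/3.82 + 1/2.96 + 1/1.17 + 1/9.79 = 1.556 (1/kΩ).
By the current-divider rule, I = I_in · G_k/ΣG = 13.7 × 0.1682 = 2.304 mA.

I ≈ 2.30 mA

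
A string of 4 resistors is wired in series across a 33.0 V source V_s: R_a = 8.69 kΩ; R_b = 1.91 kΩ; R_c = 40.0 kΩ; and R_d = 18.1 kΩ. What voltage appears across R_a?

V ≈ 4.17 V

Series total: ΣR = 8.69 + 1.91 + 40.0 + 18.1 = 68.70 kΩ.
V = V_s · R/ΣR = 33.0 × 0.1265 = 4.174 V.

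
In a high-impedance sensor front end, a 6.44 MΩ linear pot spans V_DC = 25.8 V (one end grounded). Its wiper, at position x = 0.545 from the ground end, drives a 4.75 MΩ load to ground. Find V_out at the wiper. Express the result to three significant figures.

Lower segment x·R_p = 3.510 MΩ; upper segment (1−x)·R_p = 2.930 MΩ.
(x·R_p) ‖ R_L = 2.018 MΩ.
Loaded-divider output: V_out = 25.8 × 0.4079 = 10.52 V.

V_out ≈ 10.5 V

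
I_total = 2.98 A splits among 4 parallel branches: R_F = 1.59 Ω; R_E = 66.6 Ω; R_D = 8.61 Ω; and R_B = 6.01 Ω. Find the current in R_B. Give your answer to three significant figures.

I ≈ 0.535 A

ΣG = 1/1.59 + 1/66.6 + 1/8.61 + 1/6.01 = 0.9265.
R_B takes the fraction G_k/ΣG = 0.1664/0.9265 = 0.1796, so I = 2.98 × 0.1796 = 0.5352 A.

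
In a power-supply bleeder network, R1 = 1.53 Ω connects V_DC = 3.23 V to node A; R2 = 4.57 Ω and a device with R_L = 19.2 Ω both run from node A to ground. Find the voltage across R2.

The load sits in parallel with R2, giving an effective lower resistance R2' = R2·R_L/(R2+R_L) = 3.691 Ω.
Now apply the divider: V_out = 3.23 × 0.7070 = 2.284 V.

V_out ≈ 2.28 V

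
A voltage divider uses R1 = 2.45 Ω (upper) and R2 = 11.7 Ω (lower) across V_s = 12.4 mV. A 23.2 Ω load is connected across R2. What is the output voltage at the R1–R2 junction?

First combine the lower leg with the load: R2 ‖ R_L = 7.778 Ω.
Now apply the divider: V_out = 12.4 × 0.7605 = 9.430 mV.

V_out ≈ 9.43 mV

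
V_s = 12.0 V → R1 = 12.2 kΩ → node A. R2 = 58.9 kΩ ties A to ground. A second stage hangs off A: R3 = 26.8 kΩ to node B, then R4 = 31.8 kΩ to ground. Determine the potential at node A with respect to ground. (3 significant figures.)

V_A ≈ 8.48 V

Node A sees R2 in parallel with the series input of stage 2, R3 + R4 = 58.60 kΩ.
R2 ‖ (R3+R4) = 29.37 kΩ.
V_A = 12.0 × 29.37/(12.2 + 29.37) = 8.479 V.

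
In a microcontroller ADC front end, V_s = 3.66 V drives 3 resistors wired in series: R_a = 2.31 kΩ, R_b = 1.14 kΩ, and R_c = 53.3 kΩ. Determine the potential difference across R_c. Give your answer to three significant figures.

Total series resistance ΣR = 2.31 + 1.14 + 53.3 = 56.75 kΩ.
By the voltage-divider rule, V = 3.66 × 53.30/56.75 = 3.437 V.

V ≈ 3.44 V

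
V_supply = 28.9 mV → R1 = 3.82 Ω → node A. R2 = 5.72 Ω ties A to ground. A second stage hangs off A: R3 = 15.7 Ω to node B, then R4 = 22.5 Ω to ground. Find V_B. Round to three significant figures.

V_B ≈ 9.63 mV

The second stage (R3 + R4 = 38.20 Ω) loads node A in parallel with R2.
Effective lower resistance at A: R2 ‖ 38.20 = 4.975 Ω.
So V_A = 28.9 × 0.5657 = 16.35 mV.
Then the unloaded second divider: V_B = V_A × R4/(R3+R4) = 16.35 × 0.5890 = 9.629 mV.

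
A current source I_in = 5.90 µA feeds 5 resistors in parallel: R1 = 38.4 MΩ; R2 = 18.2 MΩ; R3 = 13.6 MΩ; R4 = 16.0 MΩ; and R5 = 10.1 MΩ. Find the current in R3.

I ≈ 1.37 µA

Conductances: ΣG = 1/38.4 + 1/18.2 + 1/13.6 + 1/16.0 + 1/10.1 = 0.3160 (1/MΩ).
Current divider: I(R3) = I_in · G_k/ΣG = 5.90 × (0.07353/0.3160) = 5.90 × 0.2327 = 1.373 µA.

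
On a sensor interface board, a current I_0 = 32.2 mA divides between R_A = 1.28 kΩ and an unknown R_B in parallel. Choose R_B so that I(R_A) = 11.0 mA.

R_B ≈ 0.664 kΩ

In a two-way split, I_A/I_0 = R_B/(R_A + R_B).
With f = 0.3416, R_B = R_A · f/(1−f) = 1.28 × 0.5189 = 0.6642 kΩ.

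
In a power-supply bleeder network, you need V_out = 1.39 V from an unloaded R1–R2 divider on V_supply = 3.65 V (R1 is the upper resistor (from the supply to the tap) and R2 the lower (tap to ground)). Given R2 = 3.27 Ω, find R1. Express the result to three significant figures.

The divider ratio is R2/(R1+R2) = 1.39/3.65 = 0.3808.
R1 = R2·(1/k − 1) = 3.27 × 1.626 = 5.317 Ω.

R1 ≈ 5.32 Ω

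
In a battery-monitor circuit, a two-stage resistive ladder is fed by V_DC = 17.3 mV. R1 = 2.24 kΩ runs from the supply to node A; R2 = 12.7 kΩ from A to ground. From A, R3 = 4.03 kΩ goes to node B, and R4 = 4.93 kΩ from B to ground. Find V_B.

The second stage (R3 + R4 = 8.960 kΩ) loads node A in parallel with R2.
Effective lower resistance at A: R2 ‖ 8.960 = 5.254 kΩ.
First divider: V_A = V_DC · 5.254/(2.24 + 5.254) = 12.13 mV.
V_B = V_A × 0.5502 = 6.673 mV.

V_B ≈ 6.67 mV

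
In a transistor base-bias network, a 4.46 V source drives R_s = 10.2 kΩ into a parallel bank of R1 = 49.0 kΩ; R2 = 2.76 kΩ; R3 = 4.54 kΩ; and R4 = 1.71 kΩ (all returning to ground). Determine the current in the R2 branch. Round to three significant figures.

Parallel bank: R_p = 1/(1/49.0 + 1/2.76 + 1/4.54 + 1/1.71) = 0.8419 kΩ.
V_A = 4.46 × 0.8419/11.04 = 0.3401 V.
I(R2) = V_A / R2 = 0.3401/2.76 = 0.1232 mA.

I ≈ 0.123 mA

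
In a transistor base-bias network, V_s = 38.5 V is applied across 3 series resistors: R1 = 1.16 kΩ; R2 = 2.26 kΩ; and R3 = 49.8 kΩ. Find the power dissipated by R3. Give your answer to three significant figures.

The common current is I = 38.5/53.22 = 0.7234 mA.
V(R3) = I·R = 36.03 V; P = V·I = 36.03 × 0.7234 = 26.06 mW.

P ≈ 26.1 mW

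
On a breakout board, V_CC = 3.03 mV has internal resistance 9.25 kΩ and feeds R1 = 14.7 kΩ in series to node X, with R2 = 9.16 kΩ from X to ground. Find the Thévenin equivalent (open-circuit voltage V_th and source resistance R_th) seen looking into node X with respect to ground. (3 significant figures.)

V_th ≈ 0.838 mV, R_th ≈ 6.63 kΩ

R1' = 9.25 + 14.7 = 23.95 kΩ (source resistance + R1).
Open-circuit (no load on X): V_th = V_CC · R2/(R1' + R2) = 3.03 × 9.16/(23.95 + 9.16) = 0.8383 mV.
Looking into X with the source shorted: R_th = R1'·R2/(R1'+R2) = 23.95 × 9.16/33.11 = 6.626 kΩ.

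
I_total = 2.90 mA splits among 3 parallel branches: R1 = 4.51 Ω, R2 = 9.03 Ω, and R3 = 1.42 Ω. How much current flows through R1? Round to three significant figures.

Total conductance ΣG = 1/4.51 + 1/9.03 + 1/1.42 = 1.037 (units of 1/Ω).
Current divider: I(R1) = I_total · G_k/ΣG = 2.90 × (0.2217/1.037) = 2.90 × 0.2139 = 0.6203 mA.

I ≈ 0.620 mA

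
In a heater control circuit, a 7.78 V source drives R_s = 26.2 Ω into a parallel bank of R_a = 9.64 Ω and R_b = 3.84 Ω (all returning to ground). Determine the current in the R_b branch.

I ≈ 0.192 A

Parallel bank: R_p = 1/(1/9.64 + 1/3.84) = 2.746 Ω.
V_A = 7.78 × 2.746/28.95 = 0.7381 V.
I(R_b) = V_A / R_b = 0.7381/3.84 = 0.1922 A.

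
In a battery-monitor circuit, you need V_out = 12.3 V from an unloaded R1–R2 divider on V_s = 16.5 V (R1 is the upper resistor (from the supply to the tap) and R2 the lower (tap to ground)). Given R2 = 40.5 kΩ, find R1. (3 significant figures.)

Required fraction k = V_out/V_s = 0.7455.
So R1 = R2 · (V_s/V_out − 1) = 40.5 × (16.5/12.3 − 1) = 40.5 × 0.3415 = 13.83 kΩ.

R1 ≈ 13.8 kΩ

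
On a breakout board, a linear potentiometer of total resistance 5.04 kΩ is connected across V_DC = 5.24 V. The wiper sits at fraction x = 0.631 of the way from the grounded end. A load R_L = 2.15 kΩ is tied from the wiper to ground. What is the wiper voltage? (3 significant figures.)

V_out ≈ 2.14 V

The pot divides into 1.860 kΩ above the wiper and 3.180 kΩ below.
Lower segment in parallel with the load: 3.180 ‖ 2.15 = 1.283 kΩ.
V_out = 5.24 × 1.283/(1.860 + 1.283) = 2.139 V.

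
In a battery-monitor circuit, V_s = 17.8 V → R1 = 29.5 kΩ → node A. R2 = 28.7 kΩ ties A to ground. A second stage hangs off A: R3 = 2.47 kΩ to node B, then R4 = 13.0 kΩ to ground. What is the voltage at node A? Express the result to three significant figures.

Node A sees R2 in parallel with the series input of stage 2, R3 + R4 = 15.47 kΩ.
Effective lower resistance at A: R2 ‖ 15.47 = 10.05 kΩ.
V_A = 17.8 × 10.05/(29.5 + 10.05) = 4.524 V.

V_A ≈ 4.52 V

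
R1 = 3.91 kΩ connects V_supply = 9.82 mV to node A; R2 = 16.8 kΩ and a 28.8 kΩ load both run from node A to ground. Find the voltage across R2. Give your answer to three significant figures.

R2 ‖ R_L = (16.8 × 28.8)/(16.8 + 28.8) = 10.61 kΩ.
Then V_out = V_supply · R2'/(R1 + R2') = 9.82 × 10.61/14.52 = 7.176 mV.

V_out ≈ 7.18 mV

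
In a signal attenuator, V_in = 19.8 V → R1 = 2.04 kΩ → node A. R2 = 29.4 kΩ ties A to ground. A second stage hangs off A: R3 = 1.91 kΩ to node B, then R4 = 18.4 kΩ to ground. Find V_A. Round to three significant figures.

Node A sees R2 in parallel with the series input of stage 2, R3 + R4 = 20.31 kΩ.
Effective lower resistance at A: R2 ‖ 20.31 = 12.01 kΩ.
First divider: V_A = V_in · 12.01/(2.04 + 12.01) = 16.93 V.

V_A ≈ 16.9 V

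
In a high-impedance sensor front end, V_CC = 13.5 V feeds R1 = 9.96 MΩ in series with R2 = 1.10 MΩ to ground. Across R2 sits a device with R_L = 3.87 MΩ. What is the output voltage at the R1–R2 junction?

V_out ≈ 1.07 V

The load sits in parallel with R2, giving an effective lower resistance R2' = R2·R_L/(R2+R_L) = 0.8565 MΩ.
Voltage divider with the loaded lower leg: V_out = 13.5 × 0.8565/(9.96 + 0.8565) = 13.5 × 0.07919 = 1.069 V.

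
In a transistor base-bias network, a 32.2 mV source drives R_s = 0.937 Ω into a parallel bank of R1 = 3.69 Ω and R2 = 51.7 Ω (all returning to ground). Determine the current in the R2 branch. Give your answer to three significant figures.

Equivalent of the parallel group: R_p = 3.444 Ω.
V_A by voltage divider: V_A = 32.2 × 3.444/(0.937 + 3.444) = 25.31 mV.
Branch current I = V_A/R2 = 25.31/51.7 = 0.4896 mA.
(Check via current divider: I_total = 7.350 mA; share G_k/ΣG = 0.06662 → same result.)

I ≈ 0.490 mA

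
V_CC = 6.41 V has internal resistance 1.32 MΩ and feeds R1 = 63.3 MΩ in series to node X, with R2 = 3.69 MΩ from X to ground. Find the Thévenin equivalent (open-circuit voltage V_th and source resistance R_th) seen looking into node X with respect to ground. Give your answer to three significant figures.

R1' = 1.32 + 63.3 = 64.62 MΩ (source resistance + R1).
V_th is the unloaded tap voltage: V_CC · R2/(R1'+R2) = 6.41 × 0.05402 = 0.3463 V.
With V_CC suppressed (replaced by a short), R_th = R1' ‖ R2 = (64.62 × 3.69)/(64.62 + 3.69) = 3.491 MΩ.

V_th ≈ 0.346 V, R_th ≈ 3.49 MΩ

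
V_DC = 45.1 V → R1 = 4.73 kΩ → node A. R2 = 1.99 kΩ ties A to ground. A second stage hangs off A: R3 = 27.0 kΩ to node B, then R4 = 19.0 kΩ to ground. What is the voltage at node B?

V_B ≈ 5.35 V

The second stage (R3 + R4 = 46.00 kΩ) loads node A in parallel with R2.
Effective lower resistance at A: R2 ‖ 46.00 = 1.907 kΩ.
So V_A = 45.1 × 0.2874 = 12.96 V.
Stage 2 is unloaded, so V_B = V_A · R4/(R3+R4) = 12.96 × 19.0/46.00 = 5.353 V.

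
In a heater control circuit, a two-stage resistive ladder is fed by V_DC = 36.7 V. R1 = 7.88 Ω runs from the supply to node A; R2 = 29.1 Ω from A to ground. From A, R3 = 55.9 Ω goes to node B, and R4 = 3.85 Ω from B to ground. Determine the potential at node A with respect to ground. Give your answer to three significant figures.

V_A ≈ 26.2 V

Node A sees R2 in parallel with the series input of stage 2, R3 + R4 = 59.75 Ω.
Effective lower resistance at A: R2 ‖ 59.75 = 19.57 Ω.
So V_A = 36.7 × 0.7129 = 26.16 V.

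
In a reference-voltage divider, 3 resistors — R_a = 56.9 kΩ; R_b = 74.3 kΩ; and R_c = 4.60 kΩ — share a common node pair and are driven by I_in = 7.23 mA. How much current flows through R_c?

Total conductance ΣG = 1/56.9 + 1/74.3 + 1/4.60 = 0.2484 (units of 1/kΩ).
R_c takes the fraction G_k/ΣG = 0.2174/0.2484 = 0.8751, so I = 7.23 × 0.8751 = 6.327 mA.

I ≈ 6.33 mA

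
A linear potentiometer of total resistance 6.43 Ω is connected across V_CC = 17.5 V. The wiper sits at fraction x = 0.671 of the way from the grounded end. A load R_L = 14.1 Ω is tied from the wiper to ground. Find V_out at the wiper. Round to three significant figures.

V_out ≈ 10.7 V

Lower segment x·R_p = 4.315 Ω; upper segment (1−x)·R_p = 2.115 Ω.
Lower segment in parallel with the load: 4.315 ‖ 14.1 = 3.304 Ω.
V_out = 17.5 × 3.304/(2.115 + 3.304) = 10.67 V.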